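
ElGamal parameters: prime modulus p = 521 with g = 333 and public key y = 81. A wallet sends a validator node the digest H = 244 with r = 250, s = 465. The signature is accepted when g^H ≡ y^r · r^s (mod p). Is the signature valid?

Left side g^H mod p:
333^2 = 110889 ≡ 437
333^4 ≡ 437^2 = 190969 ≡ 283
333^8 ≡ 283^2 = 80089 ≡ 376
333^16 ≡ 376^2 = 141376 ≡ 185
333^32 ≡ 185^2 = 34225 ≡ 360
333^64 ≡ 360^2 = 129600 ≡ 392
333^128 ≡ 392^2 = 153664 ≡ 490
244 = 128 + 64 + 32 + 16 + 4, so 333^244 ≡ 490·392·360·185·283 ≡ 138 (mod 521)
Right side y^r · r^s mod p:
81^2 = 6561 ≡ 309
81^4 ≡ 309^2 = 95481 ≡ 138
81^8 ≡ 138^2 = 19044 ≡ 288
81^16 ≡ 288^2 = 82944 ≡ 105
81^32 ≡ 105^2 = 11025 ≡ 84
81^64 ≡ 84^2 = 7056 ≡ 283
81^128 ≡ 283^2 = 80089 ≡ 376
250 = 128 + 64 + 32 + 16 + 8 + 2, so 81^250 ≡ 376·283·84·105·288·309 ≡ 421 (mod 521)
250^2 = 62500 ≡ 501
250^4 ≡ 501^2 = 251001 ≡ 400
250^8 ≡ 400^2 = 160000 ≡ 53
250^16 ≡ 53^2 = 2809 ≡ 204
250^32 ≡ 204^2 = 41616 ≡ 457
250^64 ≡ 457^2 = 208849 ≡ 449
250^128 ≡ 449^2 = 201601 ≡ 495
250^256 ≡ 495^2 = 245025 ≡ 155
465 = 256 + 128 + 64 + 16 + 1, so 250^465 ≡ 155·495·449·204·250 ≡ 62 (mod 521)
421·62 = 26102 ≡ 52 (mod 521)
138 ≠ 52, so verification fails.

invalid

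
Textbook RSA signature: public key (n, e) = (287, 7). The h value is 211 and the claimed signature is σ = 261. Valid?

Squares mod 287: σ^1≡261, σ^2≡102, σ^4≡72
7 = 4 + 2 + 1, so σ^7 ≡ 72·102·261 ≡ 198 (mod 287)
σ^7 mod 287 = 198, but h = 211.

no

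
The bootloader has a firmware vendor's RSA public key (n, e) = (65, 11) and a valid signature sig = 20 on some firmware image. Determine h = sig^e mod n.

15

sig^2 ≡ 20^2 = 400 ≡ 10
sig^4 ≡ 10^2 = 100 ≡ 35
sig^8 ≡ 35^2 = 1225 ≡ 55
11 = 8 + 2 + 1, so sig^11 ≡ 55·10·20 ≡ 15 (mod 65)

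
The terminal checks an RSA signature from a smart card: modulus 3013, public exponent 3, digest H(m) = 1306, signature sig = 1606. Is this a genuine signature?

sig^2 ≡ 1606^2 = 2579236 ≡ 108
3 = 2 + 1, so sig^3 ≡ 108·1606 ≡ 1707 (mod 3013)
sig^3 mod 3013 = 1707, but H(m) = 1306.

forged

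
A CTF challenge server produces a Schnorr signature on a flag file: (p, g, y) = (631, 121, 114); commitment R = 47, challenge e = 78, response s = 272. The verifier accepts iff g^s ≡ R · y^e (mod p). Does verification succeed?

g^s mod p:
121^2 = 14641 ≡ 128
121^4 ≡ 128^2 = 16384 ≡ 609
121^8 ≡ 609^2 = 370881 ≡ 484
121^16 ≡ 484^2 = 234256 ≡ 155
121^32 ≡ 155^2 = 24025 ≡ 47
121^64 ≡ 47^2 = 2209 ≡ 316
121^128 ≡ 316^2 = 99856 ≡ 158
121^256 ≡ 158^2 = 24964 ≡ 355
272 = 256 + 16, so 121^272 ≡ 355·155 ≡ 128 (mod 631)
R · y^e mod p:
114^2 = 12996 ≡ 376
114^4 ≡ 376^2 = 141376 ≡ 32
114^8 ≡ 32^2 = 1024 ≡ 393
114^16 ≡ 393^2 = 154449 ≡ 485
114^32 ≡ 485^2 = 235225 ≡ 493
114^64 ≡ 493^2 = 243049 ≡ 114
78 = 64 + 8 + 4 + 2, so 114^78 ≡ 114·393·32·376 ≡ 43 (mod 631)
47·43 = 2021 ≡ 128 (mod 631)
128 ≡ 128 (mod 631); signature holds.

passes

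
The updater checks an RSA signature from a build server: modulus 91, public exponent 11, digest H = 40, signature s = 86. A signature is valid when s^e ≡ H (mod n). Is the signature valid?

invalid

s^2 ≡ 86^2 = 7396 ≡ 25
s^4 ≡ 25^2 = 625 ≡ 79
s^8 ≡ 79^2 = 6241 ≡ 53
11 = 8 + 2 + 1, so s^11 ≡ 53·25·86 ≡ 18 (mod 91)
s^11 mod 91 = 18, but H = 40.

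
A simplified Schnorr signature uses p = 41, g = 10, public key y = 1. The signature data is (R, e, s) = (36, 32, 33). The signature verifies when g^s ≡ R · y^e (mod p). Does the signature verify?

g^s mod p:
Squares mod 41: 10^1≡10, 10^2≡18, 10^4≡37, 10^8≡16, 10^16≡10, 10^32≡18
33 = 32 + 1, so 10^33 ≡ 18·10 ≡ 16 (mod 41)
R · y^e mod p:
Squares mod 41: 1^1≡1, 1^2≡1, 1^4≡1, 1^8≡1, 1^16≡1, 1^32≡1
1^32 ≡ 1 (mod 41)
36·1 = 36 ≡ 36 (mod 41)
16 ≠ 36; the check fails.

does not verify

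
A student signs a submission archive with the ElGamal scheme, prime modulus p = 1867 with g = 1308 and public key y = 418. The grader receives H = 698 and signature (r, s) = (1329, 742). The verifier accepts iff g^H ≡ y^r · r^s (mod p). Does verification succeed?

fails

Left side g^H mod p:
1308^2 = 1710864 ≡ 692
1308^4 ≡ 692^2 = 478864 ≡ 912
1308^8 ≡ 912^2 = 831744 ≡ 929
1308^16 ≡ 929^2 = 863041 ≡ 487
1308^32 ≡ 487^2 = 237169 ≡ 60
1308^64 ≡ 60^2 = 3600 ≡ 1733
1308^128 ≡ 1733^2 = 3003289 ≡ 1153
1308^256 ≡ 1153^2 = 1329409 ≡ 105
1308^512 ≡ 105^2 = 11025 ≡ 1690
698 = 512 + 128 + 32 + 16 + 8 + 2, so 1308^698 ≡ 1690·1153·60·487·929·692 ≡ 1271 (mod 1867)
Right side y^r · r^s mod p:
418^2 = 174724 ≡ 1093
418^4 ≡ 1093^2 = 1194649 ≡ 1636
418^8 ≡ 1636^2 = 2676496 ≡ 1085
418^16 ≡ 1085^2 = 1177225 ≡ 1015
418^32 ≡ 1015^2 = 1030225 ≡ 1508
418^64 ≡ 1508^2 = 2274064 ≡ 58
418^128 ≡ 58^2 = 3364 ≡ 1497
418^256 ≡ 1497^2 = 2241009 ≡ 609
418^512 ≡ 609^2 = 370881 ≡ 1215
418^1024 ≡ 1215^2 = 1476225 ≡ 1295
1329 = 1024 + 256 + 32 + 16 + 1, so 418^1329 ≡ 1295·609·1508·1015·418 ≡ 1425 (mod 1867)
1329^2 = 1766241 ≡ 59
1329^4 ≡ 59^2 = 3481 ≡ 1614
1329^8 ≡ 1614^2 = 2604996 ≡ 531
1329^16 ≡ 531^2 = 281961 ≡ 44
1329^32 ≡ 44^2 = 1936 ≡ 69
1329^64 ≡ 69^2 = 4761 ≡ 1027
1329^128 ≡ 1027^2 = 1054729 ≡ 1741
1329^256 ≡ 1741^2 = 3031081 ≡ 940
1329^512 ≡ 940^2 = 883600 ≡ 509
742 = 512 + 128 + 64 + 32 + 4 + 2, so 1329^742 ≡ 509·1741·1027·69·1614·59 ≡ 878 (mod 1867)
1425·878 = 1251150 ≡ 260 (mod 1867)
1271 ≠ 260, so verification fails.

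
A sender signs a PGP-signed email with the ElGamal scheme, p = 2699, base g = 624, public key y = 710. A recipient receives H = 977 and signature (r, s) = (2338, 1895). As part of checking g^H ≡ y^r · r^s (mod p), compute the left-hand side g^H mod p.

835

Squares mod 2699: 624^1≡624, 624^2≡720, 624^4≡192, 624^8≡1777, 624^16≡2598, 624^32≡2104, 624^64≡456, 624^128≡113, 624^256≡1973, 624^512≡771
977 = 512 + 256 + 128 + 64 + 16 + 1, so 624^977 ≡ 771·1973·113·456·2598·624 ≡ 835 (mod 2699)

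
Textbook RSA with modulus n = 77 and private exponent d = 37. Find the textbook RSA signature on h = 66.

h^2 ≡ 66^2 = 4356 ≡ 44
h^4 ≡ 44^2 = 1936 ≡ 11
h^8 ≡ 11^2 = 121 ≡ 44
h^16 ≡ 44^2 = 1936 ≡ 11
h^32 ≡ 11^2 = 121 ≡ 44
37 = 32 + 4 + 1, so h^37 ≡ 44·11·66 ≡ 66 (mod 77)

66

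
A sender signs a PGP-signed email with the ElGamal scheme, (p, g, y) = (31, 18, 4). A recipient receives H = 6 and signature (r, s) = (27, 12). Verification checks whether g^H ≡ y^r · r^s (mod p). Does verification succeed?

fails

Left side g^H mod p:
18^2 = 324 ≡ 14
18^4 ≡ 14^2 = 196 ≡ 10
6 = 4 + 2, so 18^6 ≡ 10·14 ≡ 16 (mod 31)
Right side y^r · r^s mod p:
4^2 = 16
4^4 ≡ 16^2 = 256 ≡ 8
4^8 ≡ 8^2 = 64 ≡ 2
4^16 ≡ 2^2 = 4
27 = 16 + 8 + 2 + 1, so 4^27 ≡ 4·2·16·4 ≡ 16 (mod 31)
27^2 = 729 ≡ 16
27^4 ≡ 16^2 = 256 ≡ 8
27^8 ≡ 8^2 = 64 ≡ 2
12 = 8 + 4, so 27^12 ≡ 2·8 ≡ 16 (mod 31)
16·16 = 256 ≡ 8 (mod 31)
16 ≠ 8, so verification fails.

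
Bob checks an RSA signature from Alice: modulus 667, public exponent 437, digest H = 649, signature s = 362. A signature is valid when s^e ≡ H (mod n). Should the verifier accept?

s^2 ≡ 362^2 = 131044 ≡ 312
s^4 ≡ 312^2 = 97344 ≡ 629
s^8 ≡ 629^2 = 395641 ≡ 110
s^16 ≡ 110^2 = 12100 ≡ 94
s^32 ≡ 94^2 = 8836 ≡ 165
s^64 ≡ 165^2 = 27225 ≡ 545
s^128 ≡ 545^2 = 297025 ≡ 210
s^256 ≡ 210^2 = 44100 ≡ 78
437 = 256 + 128 + 32 + 16 + 4 + 1, so s^437 ≡ 78·210·165·94·629·362 ≡ 649 (mod 667)
649 = H, so the signature checks out.

accept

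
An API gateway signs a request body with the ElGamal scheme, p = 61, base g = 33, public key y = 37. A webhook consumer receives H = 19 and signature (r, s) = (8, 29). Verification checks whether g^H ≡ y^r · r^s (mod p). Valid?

yes

Left side g^H mod p:
Squares mod 61: 33^1≡33, 33^2≡52, 33^4≡20, 33^8≡34, 33^16≡58
19 = 16 + 2 + 1, so 33^19 ≡ 58·52·33 ≡ 37 (mod 61)
Right side y^r · r^s mod p:
Squares mod 61: 37^1≡37, 37^2≡27, 37^4≡58, 37^8≡9
37^8 ≡ 9 (mod 61)
Squares mod 61: 8^1≡8, 8^2≡3, 8^4≡9, 8^8≡20, 8^16≡34
29 = 16 + 8 + 4 + 1, so 8^29 ≡ 34·20·9·8 ≡ 38 (mod 61)
9·38 = 342 ≡ 37 (mod 61)
37 ≡ 37 (mod 61), so the signature is genuine.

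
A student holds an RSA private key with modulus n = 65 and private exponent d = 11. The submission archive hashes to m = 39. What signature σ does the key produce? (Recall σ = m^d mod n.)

39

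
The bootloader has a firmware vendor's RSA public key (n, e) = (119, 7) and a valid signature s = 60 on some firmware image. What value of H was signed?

53

s^2 ≡ 60^2 = 3600 ≡ 30
s^4 ≡ 30^2 = 900 ≡ 67
7 = 4 + 2 + 1, so s^7 ≡ 67·30·60 ≡ 53 (mod 119)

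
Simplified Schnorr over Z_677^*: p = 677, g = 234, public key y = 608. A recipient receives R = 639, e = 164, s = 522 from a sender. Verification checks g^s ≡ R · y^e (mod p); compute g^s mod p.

234^2 = 54756 ≡ 596
234^4 ≡ 596^2 = 355216 ≡ 468
234^8 ≡ 468^2 = 219024 ≡ 353
234^16 ≡ 353^2 = 124609 ≡ 41
234^32 ≡ 41^2 = 1681 ≡ 327
234^64 ≡ 327^2 = 106929 ≡ 640
234^128 ≡ 640^2 = 409600 ≡ 15
234^256 ≡ 15^2 = 225
234^512 ≡ 225^2 = 50625 ≡ 527
522 = 512 + 8 + 2, so 234^522 ≡ 527·353·596 ≡ 155 (mod 677)

155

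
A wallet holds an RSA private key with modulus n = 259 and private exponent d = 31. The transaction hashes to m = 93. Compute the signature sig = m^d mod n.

254

m^2 ≡ 93^2 = 8649 ≡ 102
m^4 ≡ 102^2 = 10404 ≡ 44
m^8 ≡ 44^2 = 1936 ≡ 123
m^16 ≡ 123^2 = 15129 ≡ 107
31 = 16 + 8 + 4 + 2 + 1, so m^31 ≡ 107·123·44·102·93 ≡ 254 (mod 259)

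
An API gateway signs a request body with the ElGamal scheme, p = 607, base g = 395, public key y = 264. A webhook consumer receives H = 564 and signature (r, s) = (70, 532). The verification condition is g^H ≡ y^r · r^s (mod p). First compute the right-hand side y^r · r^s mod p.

601

264^2 = 69696 ≡ 498
264^4 ≡ 498^2 = 248004 ≡ 348
264^8 ≡ 348^2 = 121104 ≡ 311
264^16 ≡ 311^2 = 96721 ≡ 208
264^32 ≡ 208^2 = 43264 ≡ 167
264^64 ≡ 167^2 = 27889 ≡ 574
70 = 64 + 4 + 2, so 264^70 ≡ 574·348·498 ≡ 122 (mod 607)
70^2 = 4900 ≡ 44
70^4 ≡ 44^2 = 1936 ≡ 115
70^8 ≡ 115^2 = 13225 ≡ 478
70^16 ≡ 478^2 = 228484 ≡ 252
70^32 ≡ 252^2 = 63504 ≡ 376
70^64 ≡ 376^2 = 141376 ≡ 552
70^128 ≡ 552^2 = 304704 ≡ 597
70^256 ≡ 597^2 = 356409 ≡ 100
70^512 ≡ 100^2 = 10000 ≡ 288
532 = 512 + 16 + 4, so 70^532 ≡ 288·252·115 ≡ 597 (mod 607)
y^r · r^s ≡ 122·597 = 72834 ≡ 601 (mod 607)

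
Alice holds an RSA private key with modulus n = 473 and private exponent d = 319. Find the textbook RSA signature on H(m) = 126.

339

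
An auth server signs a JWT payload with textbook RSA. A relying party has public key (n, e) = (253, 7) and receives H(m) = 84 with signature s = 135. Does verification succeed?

fails

Squares mod 253: s^1≡135, s^2≡9, s^4≡81
7 = 4 + 2 + 1, so s^7 ≡ 81·9·135 ≡ 251 (mod 253)
The recovered value 251 does not match the digest 84.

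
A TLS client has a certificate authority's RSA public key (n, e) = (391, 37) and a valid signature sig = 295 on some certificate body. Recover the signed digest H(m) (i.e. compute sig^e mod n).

296

sig^2 ≡ 295^2 = 87025 ≡ 223
sig^4 ≡ 223^2 = 49729 ≡ 72
sig^8 ≡ 72^2 = 5184 ≡ 101
sig^16 ≡ 101^2 = 10201 ≡ 35
sig^32 ≡ 35^2 = 1225 ≡ 52
37 = 32 + 4 + 1, so sig^37 ≡ 52·72·295 ≡ 296 (mod 391)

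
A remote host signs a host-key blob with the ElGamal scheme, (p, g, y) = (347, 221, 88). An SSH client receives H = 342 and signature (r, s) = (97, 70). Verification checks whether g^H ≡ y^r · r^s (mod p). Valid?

Left side g^H mod p:
221^2 = 48841 ≡ 261
221^4 ≡ 261^2 = 68121 ≡ 109
221^8 ≡ 109^2 = 11881 ≡ 83
221^16 ≡ 83^2 = 6889 ≡ 296
221^32 ≡ 296^2 = 87616 ≡ 172
221^64 ≡ 172^2 = 29584 ≡ 89
221^128 ≡ 89^2 = 7921 ≡ 287
221^256 ≡ 287^2 = 82369 ≡ 130
342 = 256 + 64 + 16 + 4 + 2, so 221^342 ≡ 130·89·296·109·261 ≡ 156 (mod 347)
Right side y^r · r^s mod p:
88^2 = 7744 ≡ 110
88^4 ≡ 110^2 = 12100 ≡ 302
88^8 ≡ 302^2 = 91204 ≡ 290
88^16 ≡ 290^2 = 84100 ≡ 126
88^32 ≡ 126^2 = 15876 ≡ 261
88^64 ≡ 261^2 = 68121 ≡ 109
97 = 64 + 32 + 1, so 88^97 ≡ 109·261·88 ≡ 254 (mod 347)
97^2 = 9409 ≡ 40
97^4 ≡ 40^2 = 1600 ≡ 212
97^8 ≡ 212^2 = 44944 ≡ 181
97^16 ≡ 181^2 = 32761 ≡ 143
97^32 ≡ 143^2 = 20449 ≡ 323
97^64 ≡ 323^2 = 104329 ≡ 229
70 = 64 + 4 + 2, so 97^70 ≡ 229·212·40 ≡ 108 (mod 347)
254·108 = 27432 ≡ 19 (mod 347)
156 ≠ 19, so verification fails.

no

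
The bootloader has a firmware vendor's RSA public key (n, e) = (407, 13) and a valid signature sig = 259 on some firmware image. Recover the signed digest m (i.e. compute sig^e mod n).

370

sig^2 ≡ 259^2 = 67081 ≡ 333
sig^4 ≡ 333^2 = 110889 ≡ 185
sig^8 ≡ 185^2 = 34225 ≡ 37
13 = 8 + 4 + 1, so sig^13 ≡ 37·185·259 ≡ 370 (mod 407)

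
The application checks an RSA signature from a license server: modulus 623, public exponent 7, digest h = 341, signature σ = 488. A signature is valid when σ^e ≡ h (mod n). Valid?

σ^2 ≡ 488^2 = 238144 ≡ 158
σ^4 ≡ 158^2 = 24964 ≡ 44
7 = 4 + 2 + 1, so σ^7 ≡ 44·158·488 ≡ 341 (mod 623)
Since 341 equals the digest 341, verification succeeds.

yes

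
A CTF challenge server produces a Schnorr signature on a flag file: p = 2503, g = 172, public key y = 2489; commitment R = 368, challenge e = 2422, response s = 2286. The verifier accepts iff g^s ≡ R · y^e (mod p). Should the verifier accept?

accept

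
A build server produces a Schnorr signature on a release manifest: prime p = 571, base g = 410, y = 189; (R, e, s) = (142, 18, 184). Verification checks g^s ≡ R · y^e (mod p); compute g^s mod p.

182

Squares mod 571: 410^1≡410, 410^2≡226, 410^4≡257, 410^8≡384, 410^16≡138, 410^32≡201, 410^64≡431, 410^128≡186
184 = 128 + 32 + 16 + 8, so 410^184 ≡ 186·201·138·384 ≡ 182 (mod 571)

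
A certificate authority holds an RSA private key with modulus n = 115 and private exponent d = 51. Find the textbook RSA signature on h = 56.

Squares mod 115: h^1≡56, h^2≡31, h^4≡41, h^8≡71, h^16≡96, h^32≡16
51 = 32 + 16 + 2 + 1, so h^51 ≡ 16·96·31·56 ≡ 106 (mod 115)

106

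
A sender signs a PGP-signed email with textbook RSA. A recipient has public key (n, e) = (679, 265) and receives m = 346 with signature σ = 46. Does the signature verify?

does not verify

Squares mod 679: σ^1≡46, σ^2≡79, σ^4≡130, σ^8≡604, σ^16≡193, σ^32≡583, σ^64≡389, σ^128≡583, σ^256≡389
265 = 256 + 8 + 1, so σ^265 ≡ 389·604·46 ≡ 333 (mod 679)
The recovered value 333 does not match the digest 346.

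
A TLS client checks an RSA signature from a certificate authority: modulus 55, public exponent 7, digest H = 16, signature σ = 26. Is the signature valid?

valid

Squares mod 55: σ^1≡26, σ^2≡16, σ^4≡36
7 = 4 + 2 + 1, so σ^7 ≡ 36·16·26 ≡ 16 (mod 55)
16 = H, so the signature checks out.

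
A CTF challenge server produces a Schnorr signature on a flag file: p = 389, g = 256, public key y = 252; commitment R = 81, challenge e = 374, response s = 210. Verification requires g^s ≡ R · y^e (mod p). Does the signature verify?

g^s mod p:
256^2 = 65536 ≡ 184
256^4 ≡ 184^2 = 33856 ≡ 13
256^8 ≡ 13^2 = 169
256^16 ≡ 169^2 = 28561 ≡ 164
256^32 ≡ 164^2 = 26896 ≡ 55
256^64 ≡ 55^2 = 3025 ≡ 302
256^128 ≡ 302^2 = 91204 ≡ 178
210 = 128 + 64 + 16 + 2, so 256^210 ≡ 178·302·164·184 ≡ 164 (mod 389)
R · y^e mod p:
252^2 = 63504 ≡ 97
252^4 ≡ 97^2 = 9409 ≡ 73
252^8 ≡ 73^2 = 5329 ≡ 272
252^16 ≡ 272^2 = 73984 ≡ 74
252^32 ≡ 74^2 = 5476 ≡ 30
252^64 ≡ 30^2 = 900 ≡ 122
252^128 ≡ 122^2 = 14884 ≡ 102
252^256 ≡ 102^2 = 10404 ≡ 290
374 = 256 + 64 + 32 + 16 + 4 + 2, so 252^374 ≡ 290·122·30·74·73·97 ≡ 343 (mod 389)
81·343 = 27783 ≡ 164 (mod 389)
164 ≡ 164 (mod 389); signature holds.

verifies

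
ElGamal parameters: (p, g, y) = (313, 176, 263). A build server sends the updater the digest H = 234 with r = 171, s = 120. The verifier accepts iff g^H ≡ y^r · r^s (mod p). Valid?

no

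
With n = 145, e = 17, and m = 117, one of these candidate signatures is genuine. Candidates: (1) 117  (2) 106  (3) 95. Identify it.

1

Candidate 1: Squares mod 145: 117^1≡117, 117^2≡59, 117^4≡1, 117^8≡1, 117^16≡1; 17 = 16 + 1, so 117^17 ≡ 1·117 ≡ 117 (mod 145)
  → matches m = 117
Candidate 2: Squares mod 145: 106^1≡106, 106^2≡71, 106^4≡111, 106^8≡141, 106^16≡16; 17 = 16 + 1, so 106^17 ≡ 16·106 ≡ 101 (mod 145)
Candidate 3: Squares mod 145: 95^1≡95, 95^2≡35, 95^4≡65, 95^8≡20, 95^16≡110; 17 = 16 + 1, so 95^17 ≡ 110·95 ≡ 10 (mod 145)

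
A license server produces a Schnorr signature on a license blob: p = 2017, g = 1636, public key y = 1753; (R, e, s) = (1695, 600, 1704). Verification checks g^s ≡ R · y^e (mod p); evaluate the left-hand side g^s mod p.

1636^2 = 2676496 ≡ 1954
1636^4 ≡ 1954^2 = 3818116 ≡ 1952
1636^8 ≡ 1952^2 = 3810304 ≡ 191
1636^16 ≡ 191^2 = 36481 ≡ 175
1636^32 ≡ 175^2 = 30625 ≡ 370
1636^64 ≡ 370^2 = 136900 ≡ 1761
1636^128 ≡ 1761^2 = 3101121 ≡ 992
1636^256 ≡ 992^2 = 984064 ≡ 1785
1636^512 ≡ 1785^2 = 3186225 ≡ 1382
1636^1024 ≡ 1382^2 = 1909924 ≡ 1842
1704 = 1024 + 512 + 128 + 32 + 8, so 1636^1704 ≡ 1842·1382·992·370·191 ≡ 864 (mod 2017)

864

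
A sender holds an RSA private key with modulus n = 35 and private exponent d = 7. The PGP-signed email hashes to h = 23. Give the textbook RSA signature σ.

2

h^2 ≡ 23^2 = 529 ≡ 4
h^4 ≡ 4^2 = 16
7 = 4 + 2 + 1, so h^7 ≡ 16·4·23 ≡ 2 (mod 35)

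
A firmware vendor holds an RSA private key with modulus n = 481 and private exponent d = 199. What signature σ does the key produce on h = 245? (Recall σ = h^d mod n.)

h^2 ≡ 245^2 = 60025 ≡ 381
h^4 ≡ 381^2 = 145161 ≡ 380
h^8 ≡ 380^2 = 144400 ≡ 100
h^16 ≡ 100^2 = 10000 ≡ 380
h^32 ≡ 380^2 = 144400 ≡ 100
h^64 ≡ 100^2 = 10000 ≡ 380
h^128 ≡ 380^2 = 144400 ≡ 100
199 = 128 + 64 + 4 + 2 + 1, so h^199 ≡ 100·380·380·381·245 ≡ 236 (mod 481)

236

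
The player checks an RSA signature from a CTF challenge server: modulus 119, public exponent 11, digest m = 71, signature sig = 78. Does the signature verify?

sig^2 ≡ 78^2 = 6084 ≡ 15
sig^4 ≡ 15^2 = 225 ≡ 106
sig^8 ≡ 106^2 = 11236 ≡ 50
11 = 8 + 2 + 1, so sig^11 ≡ 50·15·78 ≡ 71 (mod 119)
71 = m, so the signature checks out.

verifies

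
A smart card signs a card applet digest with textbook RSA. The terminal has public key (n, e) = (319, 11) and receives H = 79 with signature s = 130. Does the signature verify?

s^2 ≡ 130^2 = 16900 ≡ 312
s^4 ≡ 312^2 = 97344 ≡ 49
s^8 ≡ 49^2 = 2401 ≡ 168
11 = 8 + 2 + 1, so s^11 ≡ 168·312·130 ≡ 240 (mod 319)
s^11 mod 319 = 240, but H = 79.

does not verify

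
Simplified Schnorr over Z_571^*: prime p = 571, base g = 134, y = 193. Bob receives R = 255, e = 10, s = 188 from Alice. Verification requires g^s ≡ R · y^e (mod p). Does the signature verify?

g^s mod p:
Squares mod 571: 134^1≡134, 134^2≡255, 134^4≡502, 134^8≡193, 134^16≡134, 134^32≡255, 134^64≡502, 134^128≡193
188 = 128 + 32 + 16 + 8 + 4, so 134^188 ≡ 193·255·134·193·502 ≡ 193 (mod 571)
R · y^e mod p:
Squares mod 571: 193^1≡193, 193^2≡134, 193^4≡255, 193^8≡502
10 = 8 + 2, so 193^10 ≡ 502·134 ≡ 461 (mod 571)
255·461 = 117555 ≡ 500 (mod 571)
193 ≠ 500; the check fails.

does not verify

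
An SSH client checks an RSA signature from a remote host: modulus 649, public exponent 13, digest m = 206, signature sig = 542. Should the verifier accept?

sig^13 mod 649 = 467
The recovered value 467 does not match the digest 206.

reject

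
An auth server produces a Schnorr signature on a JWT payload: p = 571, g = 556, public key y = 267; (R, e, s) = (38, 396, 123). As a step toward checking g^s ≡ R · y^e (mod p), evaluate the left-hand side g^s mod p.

556^2 = 309136 ≡ 225
556^4 ≡ 225^2 = 50625 ≡ 377
556^8 ≡ 377^2 = 142129 ≡ 521
556^16 ≡ 521^2 = 271441 ≡ 216
556^32 ≡ 216^2 = 46656 ≡ 405
556^64 ≡ 405^2 = 164025 ≡ 148
123 = 64 + 32 + 16 + 8 + 2 + 1, so 556^123 ≡ 148·405·216·521·225·556 ≡ 201 (mod 571)

201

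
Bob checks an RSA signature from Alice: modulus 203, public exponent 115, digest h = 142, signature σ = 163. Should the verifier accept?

σ^115 mod 203 = 177
σ^115 mod 203 = 177, but h = 142.

reject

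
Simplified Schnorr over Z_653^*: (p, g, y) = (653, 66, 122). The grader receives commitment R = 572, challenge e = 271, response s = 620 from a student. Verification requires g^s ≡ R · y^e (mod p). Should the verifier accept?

accept

g^s mod p:
66^2 = 4356 ≡ 438
66^4 ≡ 438^2 = 191844 ≡ 515
66^8 ≡ 515^2 = 265225 ≡ 107
66^16 ≡ 107^2 = 11449 ≡ 348
66^32 ≡ 348^2 = 121104 ≡ 299
66^64 ≡ 299^2 = 89401 ≡ 593
66^128 ≡ 593^2 = 351649 ≡ 335
66^256 ≡ 335^2 = 112225 ≡ 562
66^512 ≡ 562^2 = 315844 ≡ 445
620 = 512 + 64 + 32 + 8 + 4, so 66^620 ≡ 445·593·299·107·515 ≡ 463 (mod 653)
R · y^e mod p:
122^2 = 14884 ≡ 518
122^4 ≡ 518^2 = 268324 ≡ 594
122^8 ≡ 594^2 = 352836 ≡ 216
122^16 ≡ 216^2 = 46656 ≡ 293
122^32 ≡ 293^2 = 85849 ≡ 306
122^64 ≡ 306^2 = 93636 ≡ 257
122^128 ≡ 257^2 = 66049 ≡ 96
122^256 ≡ 96^2 = 9216 ≡ 74
271 = 256 + 8 + 4 + 2 + 1, so 122^271 ≡ 74·216·594·518·122 ≡ 349 (mod 653)
572·349 = 199628 ≡ 463 (mod 653)
463 ≡ 463 (mod 653); signature holds.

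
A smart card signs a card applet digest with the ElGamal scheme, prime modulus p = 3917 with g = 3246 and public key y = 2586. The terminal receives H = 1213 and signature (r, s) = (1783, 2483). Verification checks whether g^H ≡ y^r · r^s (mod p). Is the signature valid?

Left side g^H mod p:
3246^1213 mod 3917 = 1192
Right side y^r · r^s mod p:
2586^1783 mod 3917 = 1303
1783^2483 mod 3917 = 3470
1303·3470 = 4521410 ≡ 1192 (mod 3917)
1192 ≡ 1192 (mod 3917), so the signature is genuine.

valid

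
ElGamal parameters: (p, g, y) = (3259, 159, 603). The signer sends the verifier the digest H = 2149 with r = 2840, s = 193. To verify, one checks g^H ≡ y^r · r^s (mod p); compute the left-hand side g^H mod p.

159^2 = 25281 ≡ 2468
159^4 ≡ 2468^2 = 6091024 ≡ 3212
159^8 ≡ 3212^2 = 10316944 ≡ 2209
159^16 ≡ 2209^2 = 4879681 ≡ 958
159^32 ≡ 958^2 = 917764 ≡ 1985
159^64 ≡ 1985^2 = 3940225 ≡ 94
159^128 ≡ 94^2 = 8836 ≡ 2318
159^256 ≡ 2318^2 = 5373124 ≡ 2292
159^512 ≡ 2292^2 = 5253264 ≡ 3015
159^1024 ≡ 3015^2 = 9090225 ≡ 874
159^2048 ≡ 874^2 = 763876 ≡ 1270
2149 = 2048 + 64 + 32 + 4 + 1, so 159^2149 ≡ 1270·94·1985·3212·159 ≡ 1998 (mod 3259)

1998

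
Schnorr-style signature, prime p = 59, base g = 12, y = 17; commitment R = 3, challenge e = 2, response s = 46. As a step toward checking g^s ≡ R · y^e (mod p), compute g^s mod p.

41

12^2 = 144 ≡ 26
12^4 ≡ 26^2 = 676 ≡ 27
12^8 ≡ 27^2 = 729 ≡ 21
12^16 ≡ 21^2 = 441 ≡ 28
12^32 ≡ 28^2 = 784 ≡ 17
46 = 32 + 8 + 4 + 2, so 12^46 ≡ 17·21·27·26 ≡ 41 (mod 59)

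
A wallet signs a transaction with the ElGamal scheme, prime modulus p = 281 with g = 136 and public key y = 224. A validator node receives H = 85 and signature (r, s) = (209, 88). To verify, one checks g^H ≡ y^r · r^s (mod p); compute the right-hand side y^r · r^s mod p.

157

224^2 = 50176 ≡ 158
224^4 ≡ 158^2 = 24964 ≡ 236
224^8 ≡ 236^2 = 55696 ≡ 58
224^16 ≡ 58^2 = 3364 ≡ 273
224^32 ≡ 273^2 = 74529 ≡ 64
224^64 ≡ 64^2 = 4096 ≡ 162
224^128 ≡ 162^2 = 26244 ≡ 111
209 = 128 + 64 + 16 + 1, so 224^209 ≡ 111·162·273·224 ≡ 212 (mod 281)
209^2 = 43681 ≡ 126
209^4 ≡ 126^2 = 15876 ≡ 140
209^8 ≡ 140^2 = 19600 ≡ 211
209^16 ≡ 211^2 = 44521 ≡ 123
209^32 ≡ 123^2 = 15129 ≡ 236
209^64 ≡ 236^2 = 55696 ≡ 58
88 = 64 + 16 + 8, so 209^88 ≡ 58·123·211 ≡ 238 (mod 281)
y^r · r^s ≡ 212·238 = 50456 ≡ 157 (mod 281)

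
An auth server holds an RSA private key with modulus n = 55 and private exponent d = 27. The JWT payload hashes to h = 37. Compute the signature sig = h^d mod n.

38

Squares mod 55: h^1≡37, h^2≡49, h^4≡36, h^8≡31, h^16≡26
27 = 16 + 8 + 2 + 1, so h^27 ≡ 26·31·49·37 ≡ 38 (mod 55)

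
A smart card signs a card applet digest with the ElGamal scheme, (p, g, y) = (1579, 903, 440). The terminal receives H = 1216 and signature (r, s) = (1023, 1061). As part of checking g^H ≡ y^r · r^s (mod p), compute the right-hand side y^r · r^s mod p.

440^1023 mod 1579 = 210
1023^1061 mod 1579 = 1423
y^r · r^s ≡ 210·1423 = 298830 ≡ 399 (mod 1579)

399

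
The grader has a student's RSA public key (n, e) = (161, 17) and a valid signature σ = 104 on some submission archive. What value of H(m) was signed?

σ^2 ≡ 104^2 = 10816 ≡ 29
σ^4 ≡ 29^2 = 841 ≡ 36
σ^8 ≡ 36^2 = 1296 ≡ 8
σ^16 ≡ 8^2 = 64
17 = 16 + 1, so σ^17 ≡ 64·104 ≡ 55 (mod 161)

55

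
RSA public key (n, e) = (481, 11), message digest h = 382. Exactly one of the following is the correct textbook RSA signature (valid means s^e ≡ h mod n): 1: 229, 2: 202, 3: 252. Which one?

Candidate 1: Squares mod 481: 229^1≡229, 229^2≡12, 229^4≡144, 229^8≡53; 11 = 8 + 2 + 1, so 229^11 ≡ 53·12·229 ≡ 382 (mod 481)
  → matches h = 382
Candidate 2: Squares mod 481: 202^1≡202, 202^2≡400, 202^4≡308, 202^8≡107; 11 = 8 + 2 + 1, so 202^11 ≡ 107·400·202 ≡ 106 (mod 481)
Candidate 3: Squares mod 481: 252^1≡252, 252^2≡12, 252^4≡144, 252^8≡53; 11 = 8 + 2 + 1, so 252^11 ≡ 53·12·252 ≡ 99 (mod 481)

1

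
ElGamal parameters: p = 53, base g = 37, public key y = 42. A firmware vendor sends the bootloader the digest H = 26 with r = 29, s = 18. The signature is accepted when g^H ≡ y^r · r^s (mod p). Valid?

no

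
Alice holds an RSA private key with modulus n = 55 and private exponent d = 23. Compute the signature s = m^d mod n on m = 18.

Squares mod 55: m^1≡18, m^2≡49, m^4≡36, m^8≡31, m^16≡26
23 = 16 + 4 + 2 + 1, so m^23 ≡ 26·36·49·18 ≡ 2 (mod 55)

2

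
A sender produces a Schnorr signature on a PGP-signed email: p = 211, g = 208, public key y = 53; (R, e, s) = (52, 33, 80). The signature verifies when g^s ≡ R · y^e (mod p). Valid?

yes

g^s mod p:
208^2 = 43264 ≡ 9
208^4 ≡ 9^2 = 81
208^8 ≡ 81^2 = 6561 ≡ 20
208^16 ≡ 20^2 = 400 ≡ 189
208^32 ≡ 189^2 = 35721 ≡ 62
208^64 ≡ 62^2 = 3844 ≡ 46
80 = 64 + 16, so 208^80 ≡ 46·189 ≡ 43 (mod 211)
R · y^e mod p:
53^2 = 2809 ≡ 66
53^4 ≡ 66^2 = 4356 ≡ 136
53^8 ≡ 136^2 = 18496 ≡ 139
53^16 ≡ 139^2 = 19321 ≡ 120
53^32 ≡ 120^2 = 14400 ≡ 52
33 = 32 + 1, so 53^33 ≡ 52·53 ≡ 13 (mod 211)
52·13 = 676 ≡ 43 (mod 211)
43 ≡ 43 (mod 211); signature holds.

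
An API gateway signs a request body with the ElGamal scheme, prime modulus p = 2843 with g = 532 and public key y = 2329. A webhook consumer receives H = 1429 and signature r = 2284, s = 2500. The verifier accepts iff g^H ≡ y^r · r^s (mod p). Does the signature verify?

Left side g^H mod p:
532^2 = 283024 ≡ 1567
532^4 ≡ 1567^2 = 2455489 ≡ 1980
532^8 ≡ 1980^2 = 3920400 ≡ 2746
532^16 ≡ 2746^2 = 7540516 ≡ 880
532^32 ≡ 880^2 = 774400 ≡ 1104
532^64 ≡ 1104^2 = 1218816 ≡ 2012
532^128 ≡ 2012^2 = 4048144 ≡ 2555
532^256 ≡ 2555^2 = 6528025 ≡ 497
532^512 ≡ 497^2 = 247009 ≡ 2511
532^1024 ≡ 2511^2 = 6305121 ≡ 2190
1429 = 1024 + 256 + 128 + 16 + 4 + 1, so 532^1429 ≡ 2190·497·2555·880·1980·532 ≡ 97 (mod 2843)
Right side y^r · r^s mod p:
2329^2 = 5424241 ≡ 2640
2329^4 ≡ 2640^2 = 6969600 ≡ 1407
2329^8 ≡ 1407^2 = 1979649 ≡ 921
2329^16 ≡ 921^2 = 848241 ≡ 1027
2329^32 ≡ 1027^2 = 1054729 ≡ 2819
2329^64 ≡ 2819^2 = 7946761 ≡ 576
2329^128 ≡ 576^2 = 331776 ≡ 1988
2329^256 ≡ 1988^2 = 3952144 ≡ 374
2329^512 ≡ 374^2 = 139876 ≡ 569
2329^1024 ≡ 569^2 = 323761 ≡ 2502
2329^2048 ≡ 2502^2 = 6260004 ≡ 2561
2284 = 2048 + 128 + 64 + 32 + 8 + 4, so 2329^2284 ≡ 2561·1988·576·2819·921·1407 ≡ 988 (mod 2843)
2284^2 = 5216656 ≡ 2594
2284^4 ≡ 2594^2 = 6728836 ≡ 2298
2284^8 ≡ 2298^2 = 5280804 ≡ 1353
2284^16 ≡ 1353^2 = 1830609 ≡ 2560
2284^32 ≡ 2560^2 = 6553600 ≡ 485
2284^64 ≡ 485^2 = 235225 ≡ 2099
2284^128 ≡ 2099^2 = 4405801 ≡ 1994
2284^256 ≡ 1994^2 = 3976036 ≡ 1522
2284^512 ≡ 1522^2 = 2316484 ≡ 2282
2284^1024 ≡ 2282^2 = 5207524 ≡ 1991
2284^2048 ≡ 1991^2 = 3964081 ≡ 939
2500 = 2048 + 256 + 128 + 64 + 4, so 2284^2500 ≡ 939·1522·1994·2099·2298 ≡ 1628 (mod 2843)
988·1628 = 1608464 ≡ 2169 (mod 2843)
97 ≠ 2169, so verification fails.

does not verify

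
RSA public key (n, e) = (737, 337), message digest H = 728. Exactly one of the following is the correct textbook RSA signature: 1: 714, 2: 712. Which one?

2

Candidate 1: 714^2 = 509796 ≡ 529; 714^4 ≡ 529^2 = 279841 ≡ 518; 714^8 ≡ 518^2 = 268324 ≡ 56; 714^16 ≡ 56^2 = 3136 ≡ 188; 714^32 ≡ 188^2 = 35344 ≡ 705; 714^64 ≡ 705^2 = 497025 ≡ 287; 714^128 ≡ 287^2 = 82369 ≡ 562; 714^256 ≡ 562^2 = 315844 ≡ 408; 337 = 256 + 64 + 16 + 1, so 714^337 ≡ 408·287·188·714 ≡ 318 (mod 737)
Candidate 2: 712^2 = 506944 ≡ 625; 712^4 ≡ 625^2 = 390625 ≡ 15; 712^8 ≡ 15^2 = 225; 712^16 ≡ 225^2 = 50625 ≡ 509; 712^32 ≡ 509^2 = 259081 ≡ 394; 712^64 ≡ 394^2 = 155236 ≡ 466; 712^128 ≡ 466^2 = 217156 ≡ 478; 712^256 ≡ 478^2 = 228484 ≡ 14; 337 = 256 + 64 + 16 + 1, so 712^337 ≡ 14·466·509·712 ≡ 728 (mod 737)
  → matches H = 728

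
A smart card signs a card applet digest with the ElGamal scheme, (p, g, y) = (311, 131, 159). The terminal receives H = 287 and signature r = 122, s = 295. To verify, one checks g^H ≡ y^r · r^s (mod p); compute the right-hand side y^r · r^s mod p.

Squares mod 311: 159^1≡159, 159^2≡90, 159^4≡14, 159^8≡196, 159^16≡163, 159^32≡134, 159^64≡229
122 = 64 + 32 + 16 + 8 + 2, so 159^122 ≡ 229·134·163·196·90 ≡ 187 (mod 311)
Squares mod 311: 122^1≡122, 122^2≡267, 122^4≡70, 122^8≡235, 122^16≡178, 122^32≡273, 122^64≡200, 122^128≡192, 122^256≡166
295 = 256 + 32 + 4 + 2 + 1, so 122^295 ≡ 166·273·70·267·122 ≡ 116 (mod 311)
y^r · r^s ≡ 187·116 = 21692 ≡ 233 (mod 311)

233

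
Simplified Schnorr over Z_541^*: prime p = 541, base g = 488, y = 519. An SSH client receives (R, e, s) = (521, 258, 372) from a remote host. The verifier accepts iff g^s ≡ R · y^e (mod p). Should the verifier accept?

g^s mod p:
488^2 = 238144 ≡ 104
488^4 ≡ 104^2 = 10816 ≡ 537
488^8 ≡ 537^2 = 288369 ≡ 16
488^16 ≡ 16^2 = 256
488^32 ≡ 256^2 = 65536 ≡ 75
488^64 ≡ 75^2 = 5625 ≡ 215
488^128 ≡ 215^2 = 46225 ≡ 240
488^256 ≡ 240^2 = 57600 ≡ 254
372 = 256 + 64 + 32 + 16 + 4, so 488^372 ≡ 254·215·75·256·537 ≡ 400 (mod 541)
R · y^e mod p:
519^2 = 269361 ≡ 484
519^4 ≡ 484^2 = 234256 ≡ 3
519^8 ≡ 3^2 = 9
519^16 ≡ 9^2 = 81
519^32 ≡ 81^2 = 6561 ≡ 69
519^64 ≡ 69^2 = 4761 ≡ 433
519^128 ≡ 433^2 = 187489 ≡ 303
519^256 ≡ 303^2 = 91809 ≡ 380
258 = 256 + 2, so 519^258 ≡ 380·484 ≡ 521 (mod 541)
521·521 = 271441 ≡ 400 (mod 541)
400 ≡ 400 (mod 541); signature holds.

accept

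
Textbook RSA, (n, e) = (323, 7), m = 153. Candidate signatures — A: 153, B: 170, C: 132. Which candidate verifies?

Candidate A: Squares mod 323: 153^1≡153, 153^2≡153, 153^4≡153; 7 = 4 + 2 + 1, so 153^7 ≡ 153·153·153 ≡ 153 (mod 323)
  → matches m = 153
Candidate B: Squares mod 323: 170^1≡170, 170^2≡153, 170^4≡153; 7 = 4 + 2 + 1, so 170^7 ≡ 153·153·170 ≡ 170 (mod 323)
Candidate C: Squares mod 323: 132^1≡132, 132^2≡305, 132^4≡1; 7 = 4 + 2 + 1, so 132^7 ≡ 1·305·132 ≡ 208 (mod 323)

A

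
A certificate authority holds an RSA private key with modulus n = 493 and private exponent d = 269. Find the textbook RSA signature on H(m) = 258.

(H(m))^2 ≡ 258^2 = 66564 ≡ 9
(H(m))^4 ≡ 9^2 = 81
(H(m))^8 ≡ 81^2 = 6561 ≡ 152
(H(m))^16 ≡ 152^2 = 23104 ≡ 426
(H(m))^32 ≡ 426^2 = 181476 ≡ 52
(H(m))^64 ≡ 52^2 = 2704 ≡ 239
(H(m))^128 ≡ 239^2 = 57121 ≡ 426
(H(m))^256 ≡ 426^2 = 181476 ≡ 52
269 = 256 + 8 + 4 + 1, so (H(m))^269 ≡ 52·152·81·258 ≡ 114 (mod 493)

114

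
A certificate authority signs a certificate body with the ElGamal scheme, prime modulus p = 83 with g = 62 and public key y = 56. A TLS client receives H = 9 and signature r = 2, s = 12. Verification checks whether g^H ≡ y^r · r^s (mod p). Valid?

no

Left side g^H mod p:
62^2 = 3844 ≡ 26
62^4 ≡ 26^2 = 676 ≡ 12
62^8 ≡ 12^2 = 144 ≡ 61
9 = 8 + 1, so 62^9 ≡ 61·62 ≡ 47 (mod 83)
Right side y^r · r^s mod p:
56^2 = 3136 ≡ 65
2^2 = 4
2^4 ≡ 4^2 = 16
2^8 ≡ 16^2 = 256 ≡ 7
12 = 8 + 4, so 2^12 ≡ 7·16 ≡ 29 (mod 83)
65·29 = 1885 ≡ 59 (mod 83)
47 ≠ 59, so verification fails.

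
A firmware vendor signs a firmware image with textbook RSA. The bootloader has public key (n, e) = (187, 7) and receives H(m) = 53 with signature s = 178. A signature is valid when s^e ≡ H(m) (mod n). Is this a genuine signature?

forged

s^7 mod 187 = 117
117 ≠ 53, so verification fails.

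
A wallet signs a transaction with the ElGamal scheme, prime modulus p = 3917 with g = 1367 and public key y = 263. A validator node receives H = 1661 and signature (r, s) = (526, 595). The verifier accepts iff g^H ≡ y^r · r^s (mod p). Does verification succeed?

fails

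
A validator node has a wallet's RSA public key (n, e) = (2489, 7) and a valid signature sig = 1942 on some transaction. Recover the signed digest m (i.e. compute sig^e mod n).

Squares mod 2489: sig^1≡1942, sig^2≡529, sig^4≡1073
7 = 4 + 2 + 1, so sig^7 ≡ 1073·529·1942 ≡ 1317 (mod 2489)

1317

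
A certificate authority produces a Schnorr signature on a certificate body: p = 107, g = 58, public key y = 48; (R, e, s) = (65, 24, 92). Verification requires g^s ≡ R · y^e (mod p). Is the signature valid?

invalid

g^s mod p:
58^2 = 3364 ≡ 47
58^4 ≡ 47^2 = 2209 ≡ 69
58^8 ≡ 69^2 = 4761 ≡ 53
58^16 ≡ 53^2 = 2809 ≡ 27
58^32 ≡ 27^2 = 729 ≡ 87
58^64 ≡ 87^2 = 7569 ≡ 79
92 = 64 + 16 + 8 + 4, so 58^92 ≡ 79·27·53·69 ≡ 81 (mod 107)
R · y^e mod p:
48^2 = 2304 ≡ 57
48^4 ≡ 57^2 = 3249 ≡ 39
48^8 ≡ 39^2 = 1521 ≡ 23
48^16 ≡ 23^2 = 529 ≡ 101
24 = 16 + 8, so 48^24 ≡ 101·23 ≡ 76 (mod 107)
65·76 = 4940 ≡ 18 (mod 107)
81 ≠ 18; the check fails.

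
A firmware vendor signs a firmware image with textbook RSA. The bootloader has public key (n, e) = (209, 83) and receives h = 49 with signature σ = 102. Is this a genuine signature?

genuine

Squares mod 209: σ^1≡102, σ^2≡163, σ^4≡26, σ^8≡49, σ^16≡102, σ^32≡163, σ^64≡26
83 = 64 + 16 + 2 + 1, so σ^83 ≡ 26·102·163·102 ≡ 49 (mod 209)
49 = h, so the signature checks out.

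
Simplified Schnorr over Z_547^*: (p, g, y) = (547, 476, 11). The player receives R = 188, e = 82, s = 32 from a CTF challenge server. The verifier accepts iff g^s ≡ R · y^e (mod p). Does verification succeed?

passes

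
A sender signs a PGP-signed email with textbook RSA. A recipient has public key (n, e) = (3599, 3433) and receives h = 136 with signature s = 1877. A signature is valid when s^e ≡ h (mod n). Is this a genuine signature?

s^2 ≡ 1877^2 = 3523129 ≡ 3307
s^4 ≡ 3307^2 = 10936249 ≡ 2487
s^8 ≡ 2487^2 = 6185169 ≡ 2087
s^16 ≡ 2087^2 = 4355569 ≡ 779
s^32 ≡ 779^2 = 606841 ≡ 2209
s^64 ≡ 2209^2 = 4879681 ≡ 3036
s^128 ≡ 3036^2 = 9217296 ≡ 257
s^256 ≡ 257^2 = 66049 ≡ 1267
s^512 ≡ 1267^2 = 1605289 ≡ 135
s^1024 ≡ 135^2 = 18225 ≡ 230
s^2048 ≡ 230^2 = 52900 ≡ 2514
3433 = 2048 + 1024 + 256 + 64 + 32 + 8 + 1, so s^3433 ≡ 2514·230·1267·3036·2209·2087·1877 ≡ 3463 (mod 3599)
3463 ≠ 136, so verification fails.

forged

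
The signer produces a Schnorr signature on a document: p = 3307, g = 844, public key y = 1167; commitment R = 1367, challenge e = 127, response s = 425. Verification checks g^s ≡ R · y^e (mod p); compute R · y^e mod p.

240

1167^2 = 1361889 ≡ 2712
1167^4 ≡ 2712^2 = 7354944 ≡ 176
1167^8 ≡ 176^2 = 30976 ≡ 1213
1167^16 ≡ 1213^2 = 1471369 ≡ 3061
1167^32 ≡ 3061^2 = 9369721 ≡ 990
1167^64 ≡ 990^2 = 980100 ≡ 1228
127 = 64 + 32 + 16 + 8 + 4 + 2 + 1, so 1167^127 ≡ 1228·990·3061·1213·176·2712·1167 ≡ 2250 (mod 3307)
R · y^e ≡ 1367·2250 = 3075750 ≡ 240 (mod 3307)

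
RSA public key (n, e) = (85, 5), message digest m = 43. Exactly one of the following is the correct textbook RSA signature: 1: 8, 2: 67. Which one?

1

Candidate 1: 8^5 mod 85 = 43
  → matches m = 43
Candidate 2: 67^5 mod 85 = 67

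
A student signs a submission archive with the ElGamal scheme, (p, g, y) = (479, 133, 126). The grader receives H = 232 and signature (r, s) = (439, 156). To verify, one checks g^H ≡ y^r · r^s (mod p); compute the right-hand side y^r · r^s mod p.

73

126^2 = 15876 ≡ 69
126^4 ≡ 69^2 = 4761 ≡ 450
126^8 ≡ 450^2 = 202500 ≡ 362
126^16 ≡ 362^2 = 131044 ≡ 277
126^32 ≡ 277^2 = 76729 ≡ 89
126^64 ≡ 89^2 = 7921 ≡ 257
126^128 ≡ 257^2 = 66049 ≡ 426
126^256 ≡ 426^2 = 181476 ≡ 414
439 = 256 + 128 + 32 + 16 + 4 + 2 + 1, so 126^439 ≡ 414·426·89·277·450·69·126 ≡ 24 (mod 479)
439^2 = 192721 ≡ 163
439^4 ≡ 163^2 = 26569 ≡ 224
439^8 ≡ 224^2 = 50176 ≡ 360
439^16 ≡ 360^2 = 129600 ≡ 270
439^32 ≡ 270^2 = 72900 ≡ 92
439^64 ≡ 92^2 = 8464 ≡ 321
439^128 ≡ 321^2 = 103041 ≡ 56
156 = 128 + 16 + 8 + 4, so 439^156 ≡ 56·270·360·224 ≡ 23 (mod 479)
y^r · r^s ≡ 24·23 = 552 ≡ 73 (mod 479)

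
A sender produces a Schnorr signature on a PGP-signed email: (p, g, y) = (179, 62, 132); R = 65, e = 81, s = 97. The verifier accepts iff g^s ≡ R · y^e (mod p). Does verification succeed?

fails

g^s mod p:
62^2 = 3844 ≡ 85
62^4 ≡ 85^2 = 7225 ≡ 65
62^8 ≡ 65^2 = 4225 ≡ 108
62^16 ≡ 108^2 = 11664 ≡ 29
62^32 ≡ 29^2 = 841 ≡ 125
62^64 ≡ 125^2 = 15625 ≡ 52
97 = 64 + 32 + 1, so 62^97 ≡ 52·125·62 ≡ 71 (mod 179)
R · y^e mod p:
132^2 = 17424 ≡ 61
132^4 ≡ 61^2 = 3721 ≡ 141
132^8 ≡ 141^2 = 19881 ≡ 12
132^16 ≡ 12^2 = 144
132^32 ≡ 144^2 = 20736 ≡ 151
132^64 ≡ 151^2 = 22801 ≡ 68
81 = 64 + 16 + 1, so 132^81 ≡ 68·144·132 ≡ 164 (mod 179)
65·164 = 10660 ≡ 99 (mod 179)
71 ≠ 99; the check fails.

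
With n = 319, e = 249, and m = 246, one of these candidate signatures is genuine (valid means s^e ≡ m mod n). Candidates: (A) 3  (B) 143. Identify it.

Candidate A: 3^249 mod 319 = 246
  → matches m = 246
Candidate B: 143^249 mod 319 = 308

A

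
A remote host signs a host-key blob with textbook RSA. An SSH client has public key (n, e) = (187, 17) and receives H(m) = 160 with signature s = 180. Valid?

no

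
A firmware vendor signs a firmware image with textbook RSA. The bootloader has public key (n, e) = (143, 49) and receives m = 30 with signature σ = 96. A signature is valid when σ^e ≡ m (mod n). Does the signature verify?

does not verify

σ^49 mod 143 = 18
18 ≠ 30, so verification fails.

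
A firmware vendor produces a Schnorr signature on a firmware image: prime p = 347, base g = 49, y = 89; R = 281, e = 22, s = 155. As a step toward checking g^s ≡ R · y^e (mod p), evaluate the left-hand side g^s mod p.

43

49^2 = 2401 ≡ 319
49^4 ≡ 319^2 = 101761 ≡ 90
49^8 ≡ 90^2 = 8100 ≡ 119
49^16 ≡ 119^2 = 14161 ≡ 281
49^32 ≡ 281^2 = 78961 ≡ 192
49^64 ≡ 192^2 = 36864 ≡ 82
49^128 ≡ 82^2 = 6724 ≡ 131
155 = 128 + 16 + 8 + 2 + 1, so 49^155 ≡ 131·281·119·319·49 ≡ 43 (mod 347)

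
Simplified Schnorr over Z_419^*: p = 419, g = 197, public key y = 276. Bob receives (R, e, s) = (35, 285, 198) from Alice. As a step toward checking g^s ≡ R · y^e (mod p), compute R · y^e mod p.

49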